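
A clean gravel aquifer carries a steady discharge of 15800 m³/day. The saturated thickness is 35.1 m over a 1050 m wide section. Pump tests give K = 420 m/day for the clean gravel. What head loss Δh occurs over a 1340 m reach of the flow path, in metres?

Cross-sectional area A = 1050 × 35.1 = 36855 m².
From Q = K·A·i, i = Q / (K·A) = 15800 / (420.0 × 36855) = 0.001021.
Head loss Δh = i · L = 0.001021 × 1340 = 1.368 m.

1.37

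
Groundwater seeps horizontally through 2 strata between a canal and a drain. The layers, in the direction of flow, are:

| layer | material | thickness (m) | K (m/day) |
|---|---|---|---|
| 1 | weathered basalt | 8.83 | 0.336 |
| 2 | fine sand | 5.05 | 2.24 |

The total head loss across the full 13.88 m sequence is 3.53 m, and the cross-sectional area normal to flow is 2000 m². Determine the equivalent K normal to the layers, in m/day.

0.486

Flow is perpendicular to layering, so the layers act in series and the equivalent K is the thickness-weighted harmonic mean.
Total thickness L = 8.83 + 5.05 = 13.88 m.
Σ(b_i/K_i) = 8.83/0.336 + 5.05/2.24 = 28.53 d.
K_eq = L / Σ(b_i/K_i) = 13.88 / 28.53 = 0.4864 m/day.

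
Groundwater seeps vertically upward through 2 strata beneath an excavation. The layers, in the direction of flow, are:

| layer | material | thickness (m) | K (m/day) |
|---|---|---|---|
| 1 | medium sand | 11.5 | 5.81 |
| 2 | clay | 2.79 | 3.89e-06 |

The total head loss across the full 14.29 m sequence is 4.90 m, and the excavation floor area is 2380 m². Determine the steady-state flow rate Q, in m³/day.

Flow is perpendicular to layering, so the layers act in series and the equivalent K is the thickness-weighted harmonic mean.
Total thickness L = 11.5 + 2.79 = 14.29 m.
Σ(b_i/K_i) = 11.5/5.81 + 2.79/3.89e-06 = 7.172e+05 d.
K_eq = L / Σ(b_i/K_i) = 14.29 / 7.172e+05 = 1.992e-05 m/day.
Q = K_eq · A · (Δh/L) = 1.992e-05 × 2380 × (4.90/14.29) = 0.01626 m³/day.

0.0163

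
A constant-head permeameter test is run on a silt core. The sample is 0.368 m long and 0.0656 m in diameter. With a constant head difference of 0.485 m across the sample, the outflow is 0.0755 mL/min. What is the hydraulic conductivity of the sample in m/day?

0.0244

Cross-sectional area A = π·(d/2)² = π × (0.0656/2)² = 0.003380 m².
Convert discharge: 0.0755 mL/min = 1.258e-09 m³/s.
Darcy's law rearranged: K = Q·L / (A·Δh) = 1.258e-09 × 0.368 / (0.003380 × 0.485) = 2.825e-07 m/s = 0.02441 m/day.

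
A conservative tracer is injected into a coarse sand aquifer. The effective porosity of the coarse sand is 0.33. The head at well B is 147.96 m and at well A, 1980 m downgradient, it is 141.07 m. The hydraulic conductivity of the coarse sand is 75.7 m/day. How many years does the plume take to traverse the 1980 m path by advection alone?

Hydraulic gradient i = (147.96 − 141.07) / 1980 = 6.89 / 1980 = 0.003480.
Darcy flux q = K · i = 75.70 × 0.003480 = 0.2634 m/day.
Seepage velocity v = q / n_e = 0.2634 / 0.33 = 0.7982 m/day.
Travel time t = L / v = 1980 / 0.7982 = 2480 days = 6.791 years.

6.79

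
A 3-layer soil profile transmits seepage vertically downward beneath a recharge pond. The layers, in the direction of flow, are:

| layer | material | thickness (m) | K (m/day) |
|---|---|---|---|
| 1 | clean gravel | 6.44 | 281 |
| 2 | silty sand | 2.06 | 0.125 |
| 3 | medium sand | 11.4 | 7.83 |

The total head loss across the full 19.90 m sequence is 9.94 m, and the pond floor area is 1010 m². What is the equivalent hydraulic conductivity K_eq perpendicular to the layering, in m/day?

Flow is perpendicular to layering, so the layers act in series and the equivalent K is the thickness-weighted harmonic mean.
Total thickness L = 6.44 + 2.06 + 11.4 = 19.90 m.
Σ(b_i/K_i) = 6.44/281 + 2.06/0.125 + 11.4/7.83 = 17.96 d.
K_eq = L / Σ(b_i/K_i) = 19.90 / 17.96 = 1.108 m/day.

1.11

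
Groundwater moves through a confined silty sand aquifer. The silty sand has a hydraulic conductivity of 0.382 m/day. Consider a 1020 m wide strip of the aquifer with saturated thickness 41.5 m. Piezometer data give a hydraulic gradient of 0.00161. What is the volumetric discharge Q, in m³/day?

Cross-sectional area A = 1020 × 41.5 = 42330 m².
Hydraulic gradient i = 0.00161.
Darcy's law: Q = K · A · i = 0.3820 × 42330 × 0.001610 = 26.03 m³/day.

26.0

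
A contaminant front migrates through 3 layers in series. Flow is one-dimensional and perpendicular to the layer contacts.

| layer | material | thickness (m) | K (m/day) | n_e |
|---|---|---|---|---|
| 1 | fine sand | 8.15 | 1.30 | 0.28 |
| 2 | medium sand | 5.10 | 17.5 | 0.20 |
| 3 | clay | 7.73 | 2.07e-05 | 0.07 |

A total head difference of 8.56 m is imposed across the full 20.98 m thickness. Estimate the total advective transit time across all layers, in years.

459

With flow normal to the layers, continuity requires the same specific discharge q through every layer.
Σ(b_i/K_i) = 8.15/1.30 + 5.10/17.5 + 7.73/2.07e-05 = 3.734e+05 d.
q = Δh / Σ(b_i/K_i) = 8.56 / 3.734e+05 = 2.292e-05 m/day.
In each layer the seepage velocity is v_i = q/n_i, so the layer transit time is t_i = b_i·n_i / q:
  layer 1 (fine sand): t_1 = 8.15 × 0.28 / 2.292e-05 = 99554 d
  layer 2 (medium sand): t_2 = 5.10 × 0.20 / 2.292e-05 = 44498 d
  layer 3 (clay): t_3 = 7.73 × 0.07 / 2.292e-05 = 23606 d
Total t = Σ t_i = 1.677e+05 days = 459.0 years.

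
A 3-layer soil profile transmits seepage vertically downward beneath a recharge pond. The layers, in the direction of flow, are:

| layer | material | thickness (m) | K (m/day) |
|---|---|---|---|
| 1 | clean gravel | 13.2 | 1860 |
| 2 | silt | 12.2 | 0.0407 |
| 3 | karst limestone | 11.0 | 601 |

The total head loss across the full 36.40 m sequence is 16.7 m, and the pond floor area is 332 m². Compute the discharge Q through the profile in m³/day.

18.5

Flow is perpendicular to layering, so the layers act in series and the equivalent K is the thickness-weighted harmonic mean.
Total thickness L = 13.2 + 12.2 + 11.0 = 36.40 m.
Σ(b_i/K_i) = 13.2/1860 + 12.2/0.0407 + 11.0/601 = 299.8 d.
K_eq = L / Σ(b_i/K_i) = 36.40 / 299.8 = 0.1214 m/day.
Q = K_eq · A · (Δh/L) = 0.1214 × 332 × (16.7/36.40) = 18.49 m³/day.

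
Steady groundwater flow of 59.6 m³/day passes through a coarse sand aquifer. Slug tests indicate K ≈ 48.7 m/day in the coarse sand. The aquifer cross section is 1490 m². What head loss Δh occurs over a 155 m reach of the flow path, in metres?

From Q = K·A·i, i = Q / (K·A) = 59.6 / (48.70 × 1490) = 0.0008214.
Head loss Δh = i · L = 0.0008214 × 155 = 0.1273 m.

0.127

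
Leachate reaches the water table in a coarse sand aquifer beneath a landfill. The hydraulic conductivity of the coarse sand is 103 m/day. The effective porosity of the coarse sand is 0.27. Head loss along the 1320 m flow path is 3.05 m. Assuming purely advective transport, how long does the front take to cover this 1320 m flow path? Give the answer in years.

Hydraulic gradient i = Δh / L = 3.05 / 1320 = 0.002311.
Darcy flux q = K · i = 103.0 × 0.002311 = 0.2380 m/day.
Seepage velocity v = q / n_e = 0.2380 / 0.27 = 0.8815 m/day.
Travel time t = L / v = 1320 / 0.8815 = 1498 days = 4.100 years.

4.10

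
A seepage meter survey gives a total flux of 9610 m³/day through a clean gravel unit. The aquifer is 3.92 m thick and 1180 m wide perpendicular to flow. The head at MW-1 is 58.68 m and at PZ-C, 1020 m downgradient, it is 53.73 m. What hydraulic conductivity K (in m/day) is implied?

Cross-sectional area A = 1180 × 3.92 = 4626 m².
Hydraulic gradient i = (58.68 − 53.73) / 1020 = 4.95 / 1020 = 0.004853.
From Q = K·A·i, K = Q / (A·i) = 9610 / (4626 × 0.004853) = 428.1 m/day.

428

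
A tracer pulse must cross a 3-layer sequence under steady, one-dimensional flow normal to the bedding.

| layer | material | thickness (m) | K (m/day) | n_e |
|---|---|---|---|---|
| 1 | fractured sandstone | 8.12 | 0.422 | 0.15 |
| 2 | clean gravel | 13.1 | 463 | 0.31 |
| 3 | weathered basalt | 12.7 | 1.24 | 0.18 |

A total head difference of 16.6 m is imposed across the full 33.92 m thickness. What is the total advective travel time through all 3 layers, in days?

With flow normal to the layers, continuity requires the same specific discharge q through every layer.
Σ(b_i/K_i) = 8.12/0.422 + 13.1/463 + 12.7/1.24 = 29.51 d.
q = Δh / Σ(b_i/K_i) = 16.6 / 29.51 = 0.5625 m/day.
In each layer the seepage velocity is v_i = q/n_i, so the layer transit time is t_i = b_i·n_i / q:
  layer 1 (fractured sandstone): t_1 = 8.12 × 0.15 / 0.5625 = 2.165 d
  layer 2 (clean gravel): t_2 = 13.1 × 0.31 / 0.5625 = 7.220 d
  layer 3 (weathered basalt): t_3 = 12.7 × 0.18 / 0.5625 = 4.064 d
Total t = Σ t_i = 13.45 days.

13.4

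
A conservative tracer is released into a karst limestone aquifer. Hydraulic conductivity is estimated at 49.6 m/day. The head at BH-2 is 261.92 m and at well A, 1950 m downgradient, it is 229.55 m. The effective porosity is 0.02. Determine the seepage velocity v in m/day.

Hydraulic gradient i = (261.92 − 229.55) / 1950 = 32.37 / 1950 = 0.01660.
Darcy flux q = K · i = 49.60 × 0.01660 = 0.8234 m/day.
Seepage velocity v = q / n_e = 0.8234 / 0.02 = 41.17 m/day.

41.2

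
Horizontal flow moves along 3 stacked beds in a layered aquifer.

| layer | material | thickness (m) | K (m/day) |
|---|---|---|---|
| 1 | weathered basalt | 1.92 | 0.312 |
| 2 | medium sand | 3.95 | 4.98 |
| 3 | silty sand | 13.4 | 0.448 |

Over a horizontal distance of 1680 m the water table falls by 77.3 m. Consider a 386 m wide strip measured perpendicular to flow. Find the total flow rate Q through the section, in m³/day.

467

Flow is parallel to layering, so each bed carries its own Darcy discharge and the transmissivities add.
Σ(K_i·b_i) = 0.312×1.92 + 4.98×3.95 + 0.448×13.4 = 26.27 m²/day.
Hydraulic gradient i = Δh / L = 77.3 / 1680 = 0.04601.
Q = Σ(K_i·b_i) · W · i = 26.27 × 386 × 0.04601 = 466.6 m³/day.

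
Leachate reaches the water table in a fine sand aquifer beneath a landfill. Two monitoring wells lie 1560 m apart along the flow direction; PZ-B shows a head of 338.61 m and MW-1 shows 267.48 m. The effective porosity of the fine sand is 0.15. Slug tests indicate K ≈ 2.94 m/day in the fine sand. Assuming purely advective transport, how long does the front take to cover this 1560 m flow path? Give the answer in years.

Hydraulic gradient i = (338.61 − 267.48) / 1560 = 71.13 / 1560 = 0.04560.
Darcy flux q = K · i = 2.940 × 0.04560 = 0.1341 m/day.
Seepage velocity v = q / n_e = 0.1341 / 0.15 = 0.8937 m/day.
Travel time t = L / v = 1560 / 0.8937 = 1746 days = 4.779 years.

4.78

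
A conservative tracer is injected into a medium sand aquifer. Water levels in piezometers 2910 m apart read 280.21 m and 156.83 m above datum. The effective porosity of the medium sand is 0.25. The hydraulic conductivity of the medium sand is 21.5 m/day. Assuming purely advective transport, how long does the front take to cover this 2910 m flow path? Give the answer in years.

Hydraulic gradient i = (280.21 − 156.83) / 2910 = 123.38 / 2910 = 0.04240.
Darcy flux q = K · i = 21.50 × 0.04240 = 0.9116 m/day.
Seepage velocity v = q / n_e = 0.9116 / 0.25 = 3.646 m/day.
Travel time t = L / v = 2910 / 3.646 = 798.1 days = 2.185 years.

2.19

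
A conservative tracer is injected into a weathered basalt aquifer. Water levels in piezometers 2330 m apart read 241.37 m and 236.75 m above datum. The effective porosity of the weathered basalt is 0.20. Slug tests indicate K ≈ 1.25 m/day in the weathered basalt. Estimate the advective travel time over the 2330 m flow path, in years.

Hydraulic gradient i = (241.37 − 236.75) / 2330 = 4.62 / 2330 = 0.001983.
Darcy flux q = K · i = 1.250 × 0.001983 = 0.002479 m/day.
Seepage velocity v = q / n_e = 0.002479 / 0.20 = 0.01239 m/day.
Travel time t = L / v = 2330 / 0.01239 = 1.880e+05 days = 514.8 years.

515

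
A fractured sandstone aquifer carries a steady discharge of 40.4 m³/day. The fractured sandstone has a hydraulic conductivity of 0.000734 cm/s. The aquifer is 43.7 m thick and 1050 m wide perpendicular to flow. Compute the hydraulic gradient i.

Convert K: 0.000734 cm/s × 864 = 0.6342 m/day.
Cross-sectional area A = 1050 × 43.7 = 45885 m².
From Q = K·A·i, i = Q / (K·A) = 40.4 / (0.6342 × 45885) = 0.001388.

0.00139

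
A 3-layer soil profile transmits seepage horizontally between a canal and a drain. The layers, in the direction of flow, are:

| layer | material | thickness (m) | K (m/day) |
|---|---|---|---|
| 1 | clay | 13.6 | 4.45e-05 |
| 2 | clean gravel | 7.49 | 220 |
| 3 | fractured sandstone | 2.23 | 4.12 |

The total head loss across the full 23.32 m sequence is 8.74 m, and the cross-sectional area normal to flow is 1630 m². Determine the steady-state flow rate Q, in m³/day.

Flow is perpendicular to layering, so the layers act in series and the equivalent K is the thickness-weighted harmonic mean.
Total thickness L = 13.6 + 7.49 + 2.23 = 23.32 m.
Σ(b_i/K_i) = 13.6/4.45e-05 + 7.49/220 + 2.23/4.12 = 3.056e+05 d.
K_eq = L / Σ(b_i/K_i) = 23.32 / 3.056e+05 = 7.630e-05 m/day.
Q = K_eq · A · (Δh/L) = 7.630e-05 × 1630 × (8.74/23.32) = 0.04661 m³/day.

0.0466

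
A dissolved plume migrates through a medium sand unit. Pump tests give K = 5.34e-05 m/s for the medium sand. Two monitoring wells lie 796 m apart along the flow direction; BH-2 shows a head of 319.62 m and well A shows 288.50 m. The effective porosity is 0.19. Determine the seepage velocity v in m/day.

0.949

Convert K: 5.34e-05 m/s × 86400 = 4.614 m/day.
Hydraulic gradient i = (319.62 − 288.50) / 796 = 31.12 / 796 = 0.03910.
Darcy flux q = K · i = 4.614 × 0.03910 = 0.1804 m/day.
Seepage velocity v = q / n_e = 0.1804 / 0.19 = 0.9494 m/day.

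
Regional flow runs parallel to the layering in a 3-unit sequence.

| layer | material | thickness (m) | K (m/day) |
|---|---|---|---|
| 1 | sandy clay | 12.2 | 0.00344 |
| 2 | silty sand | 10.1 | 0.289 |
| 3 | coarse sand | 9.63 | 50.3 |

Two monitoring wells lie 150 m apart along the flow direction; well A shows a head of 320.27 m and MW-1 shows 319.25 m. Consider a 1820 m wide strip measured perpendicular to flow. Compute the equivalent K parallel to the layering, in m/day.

15.3

Flow is parallel to layering, so each bed carries its own Darcy discharge and the transmissivities add.
Σ(K_i·b_i) = 0.00344×12.2 + 0.289×10.1 + 50.3×9.63 = 487.3 m²/day.
Total thickness b = 31.93 m, so K_eq = Σ(K_i·b_i)/b = 15.26 m/day.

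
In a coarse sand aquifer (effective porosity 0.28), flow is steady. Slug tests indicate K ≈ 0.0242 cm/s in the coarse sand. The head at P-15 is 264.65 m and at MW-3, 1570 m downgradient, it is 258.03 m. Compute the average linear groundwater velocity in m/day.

0.315

Convert K: 0.0242 cm/s × 864 = 20.91 m/day.
Hydraulic gradient i = (264.65 − 258.03) / 1570 = 6.62 / 1570 = 0.004217.
Darcy flux q = K · i = 20.91 × 0.004217 = 0.08816 m/day.
Seepage velocity v = q / n_e = 0.08816 / 0.28 = 0.3149 m/day.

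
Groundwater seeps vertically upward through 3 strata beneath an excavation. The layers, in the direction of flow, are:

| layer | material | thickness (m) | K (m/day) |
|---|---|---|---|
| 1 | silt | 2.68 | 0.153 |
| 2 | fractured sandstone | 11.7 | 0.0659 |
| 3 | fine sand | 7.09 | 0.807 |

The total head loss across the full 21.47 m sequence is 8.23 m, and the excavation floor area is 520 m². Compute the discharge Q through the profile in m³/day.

Flow is perpendicular to layering, so the layers act in series and the equivalent K is the thickness-weighted harmonic mean.
Total thickness L = 2.68 + 11.7 + 7.09 = 21.47 m.
Σ(b_i/K_i) = 2.68/0.153 + 11.7/0.0659 + 7.09/0.807 = 203.8 d.
K_eq = L / Σ(b_i/K_i) = 21.47 / 203.8 = 0.1053 m/day.
Q = K_eq · A · (Δh/L) = 0.1053 × 520 × (8.23/21.47) = 20.99 m³/day.

21.0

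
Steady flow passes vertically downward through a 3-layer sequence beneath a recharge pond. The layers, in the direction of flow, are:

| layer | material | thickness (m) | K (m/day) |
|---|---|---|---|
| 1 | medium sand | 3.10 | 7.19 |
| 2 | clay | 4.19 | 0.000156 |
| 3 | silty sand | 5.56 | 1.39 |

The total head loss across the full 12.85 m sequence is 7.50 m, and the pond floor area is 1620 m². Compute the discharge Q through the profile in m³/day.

Flow is perpendicular to layering, so the layers act in series and the equivalent K is the thickness-weighted harmonic mean.
Total thickness L = 3.10 + 4.19 + 5.56 = 12.85 m.
Σ(b_i/K_i) = 3.10/7.19 + 4.19/0.000156 + 5.56/1.39 = 26863 d.
K_eq = L / Σ(b_i/K_i) = 12.85 / 26863 = 0.0004783 m/day.
Q = K_eq · A · (Δh/L) = 0.0004783 × 1620 × (7.50/12.85) = 0.4523 m³/day.

0.452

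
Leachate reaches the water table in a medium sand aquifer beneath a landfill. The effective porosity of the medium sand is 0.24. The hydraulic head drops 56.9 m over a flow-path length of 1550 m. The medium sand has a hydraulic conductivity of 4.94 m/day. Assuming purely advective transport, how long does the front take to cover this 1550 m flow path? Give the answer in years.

Hydraulic gradient i = Δh / L = 56.9 / 1550 = 0.03671.
Darcy flux q = K · i = 4.940 × 0.03671 = 0.1813 m/day.
Seepage velocity v = q / n_e = 0.1813 / 0.24 = 0.7556 m/day.
Travel time t = L / v = 1550 / 0.7556 = 2051 days = 5.616 years.

5.62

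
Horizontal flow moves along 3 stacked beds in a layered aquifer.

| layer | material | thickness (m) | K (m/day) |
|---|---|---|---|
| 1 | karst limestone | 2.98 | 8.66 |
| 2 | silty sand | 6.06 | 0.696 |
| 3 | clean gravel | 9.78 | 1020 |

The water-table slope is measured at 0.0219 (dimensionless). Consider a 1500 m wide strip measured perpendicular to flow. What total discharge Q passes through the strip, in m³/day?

329000

Flow is parallel to layering, so each bed carries its own Darcy discharge and the transmissivities add.
Σ(K_i·b_i) = 8.66×2.98 + 0.696×6.06 + 1020×9.78 = 10006 m²/day.
Hydraulic gradient i = 0.0219.
Q = Σ(K_i·b_i) · W · i = 10006 × 1500 × 0.02190 = 3.287e+05 m³/day.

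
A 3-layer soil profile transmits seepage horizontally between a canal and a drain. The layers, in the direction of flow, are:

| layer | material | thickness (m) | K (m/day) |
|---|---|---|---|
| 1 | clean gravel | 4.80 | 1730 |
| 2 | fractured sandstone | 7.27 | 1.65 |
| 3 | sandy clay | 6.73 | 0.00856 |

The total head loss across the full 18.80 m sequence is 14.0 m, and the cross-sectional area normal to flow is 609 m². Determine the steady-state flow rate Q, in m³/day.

10.8

Flow is perpendicular to layering, so the layers act in series and the equivalent K is the thickness-weighted harmonic mean.
Total thickness L = 4.80 + 7.27 + 6.73 = 18.80 m.
Σ(b_i/K_i) = 4.80/1730 + 7.27/1.65 + 6.73/0.00856 = 790.6 d.
K_eq = L / Σ(b_i/K_i) = 18.80 / 790.6 = 0.02378 m/day.
Q = K_eq · A · (Δh/L) = 0.02378 × 609 × (14.0/18.80) = 10.78 m³/day.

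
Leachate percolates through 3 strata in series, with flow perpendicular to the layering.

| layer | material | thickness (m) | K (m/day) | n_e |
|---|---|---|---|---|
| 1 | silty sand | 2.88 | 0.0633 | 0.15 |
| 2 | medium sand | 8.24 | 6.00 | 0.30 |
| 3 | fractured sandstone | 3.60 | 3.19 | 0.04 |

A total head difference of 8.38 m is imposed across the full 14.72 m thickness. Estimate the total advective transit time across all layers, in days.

17.5

With flow normal to the layers, continuity requires the same specific discharge q through every layer.
Σ(b_i/K_i) = 2.88/0.0633 + 8.24/6.00 + 3.60/3.19 = 48.00 d.
q = Δh / Σ(b_i/K_i) = 8.38 / 48.00 = 0.1746 m/day.
In each layer the seepage velocity is v_i = q/n_i, so the layer transit time is t_i = b_i·n_i / q:
  layer 1 (silty sand): t_1 = 2.88 × 0.15 / 0.1746 = 2.474 d
  layer 2 (medium sand): t_2 = 8.24 × 0.30 / 0.1746 = 14.16 d
  layer 3 (fractured sandstone): t_3 = 3.60 × 0.04 / 0.1746 = 0.8248 d
Total t = Σ t_i = 17.46 days.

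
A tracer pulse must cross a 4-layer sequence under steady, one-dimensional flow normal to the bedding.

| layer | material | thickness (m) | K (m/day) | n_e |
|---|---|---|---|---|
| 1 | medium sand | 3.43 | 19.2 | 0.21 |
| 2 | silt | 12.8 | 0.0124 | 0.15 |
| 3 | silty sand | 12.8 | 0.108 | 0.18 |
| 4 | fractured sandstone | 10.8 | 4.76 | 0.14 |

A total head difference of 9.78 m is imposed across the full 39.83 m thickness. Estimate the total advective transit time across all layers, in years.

With flow normal to the layers, continuity requires the same specific discharge q through every layer.
Σ(b_i/K_i) = 3.43/19.2 + 12.8/0.0124 + 12.8/0.108 + 10.8/4.76 = 1153 d.
q = Δh / Σ(b_i/K_i) = 9.78 / 1153 = 0.008481 m/day.
In each layer the seepage velocity is v_i = q/n_i, so the layer transit time is t_i = b_i·n_i / q:
  layer 1 (medium sand): t_1 = 3.43 × 0.21 / 0.008481 = 84.94 d
  layer 2 (silt): t_2 = 12.8 × 0.15 / 0.008481 = 226.4 d
  layer 3 (silty sand): t_3 = 12.8 × 0.18 / 0.008481 = 271.7 d
  layer 4 (fractured sandstone): t_4 = 10.8 × 0.14 / 0.008481 = 178.3 d
Total t = Σ t_i = 761.3 days = 2.084 years.

2.08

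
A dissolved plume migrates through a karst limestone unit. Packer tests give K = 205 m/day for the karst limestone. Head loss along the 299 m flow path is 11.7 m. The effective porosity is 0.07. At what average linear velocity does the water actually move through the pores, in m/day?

Hydraulic gradient i = Δh / L = 11.7 / 299 = 0.03913.
Darcy flux q = K · i = 205.0 × 0.03913 = 8.022 m/day.
Seepage velocity v = q / n_e = 8.022 / 0.07 = 114.6 m/day.

115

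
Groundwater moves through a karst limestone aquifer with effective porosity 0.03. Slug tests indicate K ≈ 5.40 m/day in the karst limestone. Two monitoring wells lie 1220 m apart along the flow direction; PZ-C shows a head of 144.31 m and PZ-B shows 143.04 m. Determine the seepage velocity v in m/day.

0.187

Hydraulic gradient i = (144.31 − 143.04) / 1220 = 1.27 / 1220 = 0.001041.
Darcy flux q = K · i = 5.400 × 0.001041 = 0.005621 m/day.
Seepage velocity v = q / n_e = 0.005621 / 0.03 = 0.1874 m/day.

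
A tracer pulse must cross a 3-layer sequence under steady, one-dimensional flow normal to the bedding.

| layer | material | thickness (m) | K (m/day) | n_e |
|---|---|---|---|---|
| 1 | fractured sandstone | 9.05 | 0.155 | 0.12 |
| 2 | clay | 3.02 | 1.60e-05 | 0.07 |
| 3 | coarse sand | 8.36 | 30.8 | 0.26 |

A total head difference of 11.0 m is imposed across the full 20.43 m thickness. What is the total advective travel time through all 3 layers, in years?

163

With flow normal to the layers, continuity requires the same specific discharge q through every layer.
Σ(b_i/K_i) = 9.05/0.155 + 3.02/1.60e-05 + 8.36/30.8 = 1.888e+05 d.
q = Δh / Σ(b_i/K_i) = 11.0 / 1.888e+05 = 5.826e-05 m/day.
In each layer the seepage velocity is v_i = q/n_i, so the layer transit time is t_i = b_i·n_i / q:
  layer 1 (fractured sandstone): t_1 = 9.05 × 0.12 / 5.826e-05 = 18641 d
  layer 2 (clay): t_2 = 3.02 × 0.07 / 5.826e-05 = 3629 d
  layer 3 (coarse sand): t_3 = 8.36 × 0.26 / 5.826e-05 = 37309 d
Total t = Σ t_i = 59578 days = 163.1 years.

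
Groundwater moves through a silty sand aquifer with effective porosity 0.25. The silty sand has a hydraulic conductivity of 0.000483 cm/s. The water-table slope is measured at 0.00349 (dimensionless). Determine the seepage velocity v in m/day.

Convert K: 0.000483 cm/s × 864 = 0.4173 m/day.
Hydraulic gradient i = 0.00349.
Darcy flux q = K · i = 0.4173 × 0.003490 = 0.001456 m/day.
Seepage velocity v = q / n_e = 0.001456 / 0.25 = 0.005826 m/day.

0.00583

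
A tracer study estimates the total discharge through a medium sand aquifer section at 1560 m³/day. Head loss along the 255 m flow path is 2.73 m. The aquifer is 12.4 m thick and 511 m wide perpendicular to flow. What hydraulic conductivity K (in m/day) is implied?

23.0

Cross-sectional area A = 511 × 12.4 = 6336 m².
Hydraulic gradient i = Δh / L = 2.73 / 255 = 0.01071.
From Q = K·A·i, K = Q / (A·i) = 1560 / (6336 × 0.01071) = 23.00 m/day.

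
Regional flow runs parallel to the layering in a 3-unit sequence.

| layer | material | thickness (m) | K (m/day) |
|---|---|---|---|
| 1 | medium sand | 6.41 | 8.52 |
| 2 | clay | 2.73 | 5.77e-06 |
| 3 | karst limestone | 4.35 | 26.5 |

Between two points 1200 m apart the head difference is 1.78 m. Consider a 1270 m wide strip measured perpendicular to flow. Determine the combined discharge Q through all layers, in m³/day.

Flow is parallel to layering, so each bed carries its own Darcy discharge and the transmissivities add.
Σ(K_i·b_i) = 8.52×6.41 + 5.77e-06×2.73 + 26.5×4.35 = 169.9 m²/day.
Hydraulic gradient i = Δh / L = 1.78 / 1200 = 0.001483.
Q = Σ(K_i·b_i) · W · i = 169.9 × 1270 × 0.001483 = 320.0 m³/day.

320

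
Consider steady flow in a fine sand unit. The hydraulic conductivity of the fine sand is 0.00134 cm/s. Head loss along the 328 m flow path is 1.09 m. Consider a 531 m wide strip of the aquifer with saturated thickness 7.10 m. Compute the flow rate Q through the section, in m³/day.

Convert K: 0.00134 cm/s × 864 = 1.158 m/day.
Cross-sectional area A = 531 × 7.10 = 3770 m².
Hydraulic gradient i = Δh / L = 1.09 / 328 = 0.003323.
Darcy's law: Q = K · A · i = 1.158 × 3770 × 0.003323 = 14.51 m³/day.

14.5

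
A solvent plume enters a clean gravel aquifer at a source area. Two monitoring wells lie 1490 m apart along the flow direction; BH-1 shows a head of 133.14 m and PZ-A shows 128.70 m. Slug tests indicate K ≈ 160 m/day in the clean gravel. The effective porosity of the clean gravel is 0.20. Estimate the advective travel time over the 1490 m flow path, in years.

1.71

Hydraulic gradient i = (133.14 − 128.70) / 1490 = 4.44 / 1490 = 0.002980.
Darcy flux q = K · i = 160.0 × 0.002980 = 0.4768 m/day.
Seepage velocity v = q / n_e = 0.4768 / 0.20 = 2.384 m/day.
Travel time t = L / v = 1490 / 2.384 = 625.0 days = 1.711 years.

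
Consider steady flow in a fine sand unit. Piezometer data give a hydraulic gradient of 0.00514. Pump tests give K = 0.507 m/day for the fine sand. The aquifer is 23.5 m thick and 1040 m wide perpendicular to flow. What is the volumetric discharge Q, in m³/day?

Cross-sectional area A = 1040 × 23.5 = 24440 m².
Hydraulic gradient i = 0.00514.
Darcy's law: Q = K · A · i = 0.5070 × 24440 × 0.005140 = 63.69 m³/day.

63.7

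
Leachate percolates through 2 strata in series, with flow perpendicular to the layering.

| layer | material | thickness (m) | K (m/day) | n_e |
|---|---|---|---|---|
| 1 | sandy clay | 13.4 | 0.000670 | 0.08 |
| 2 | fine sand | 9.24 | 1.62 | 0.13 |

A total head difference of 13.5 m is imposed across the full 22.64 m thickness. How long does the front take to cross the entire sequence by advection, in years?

With flow normal to the layers, continuity requires the same specific discharge q through every layer.
Σ(b_i/K_i) = 13.4/0.000670 + 9.24/1.62 = 20006 d.
q = Δh / Σ(b_i/K_i) = 13.5 / 20006 = 0.0006748 m/day.
In each layer the seepage velocity is v_i = q/n_i, so the layer transit time is t_i = b_i·n_i / q:
  layer 1 (sandy clay): t_1 = 13.4 × 0.08 / 0.0006748 = 1589 d
  layer 2 (fine sand): t_2 = 9.24 × 0.13 / 0.0006748 = 1780 d
Total t = Σ t_i = 3369 days = 9.223 years.

9.22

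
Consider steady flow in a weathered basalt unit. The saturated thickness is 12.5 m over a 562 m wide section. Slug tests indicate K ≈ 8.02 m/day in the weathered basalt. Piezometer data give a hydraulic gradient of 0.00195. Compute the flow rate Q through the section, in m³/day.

Cross-sectional area A = 562 × 12.5 = 7025 m².
Hydraulic gradient i = 0.00195.
Darcy's law: Q = K · A · i = 8.020 × 7025 × 0.001950 = 109.9 m³/day.

110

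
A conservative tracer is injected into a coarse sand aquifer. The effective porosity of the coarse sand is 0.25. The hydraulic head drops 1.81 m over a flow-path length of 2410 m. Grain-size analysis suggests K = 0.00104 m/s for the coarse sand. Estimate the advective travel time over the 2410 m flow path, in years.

Convert K: 0.00104 m/s × 86400 = 89.86 m/day.
Hydraulic gradient i = Δh / L = 1.81 / 2410 = 0.0007510.
Darcy flux q = K · i = 89.86 × 0.0007510 = 0.06749 m/day.
Seepage velocity v = q / n_e = 0.06749 / 0.25 = 0.2699 m/day.
Travel time t = L / v = 2410 / 0.2699 = 8928 days = 24.44 years.

24.4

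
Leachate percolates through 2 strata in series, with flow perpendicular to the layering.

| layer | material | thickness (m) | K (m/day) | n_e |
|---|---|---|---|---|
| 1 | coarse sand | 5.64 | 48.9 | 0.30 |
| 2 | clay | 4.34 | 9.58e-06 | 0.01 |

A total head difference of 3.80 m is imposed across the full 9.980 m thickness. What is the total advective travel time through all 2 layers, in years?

566

With flow normal to the layers, continuity requires the same specific discharge q through every layer.
Σ(b_i/K_i) = 5.64/48.9 + 4.34/9.58e-06 = 4.530e+05 d.
q = Δh / Σ(b_i/K_i) = 3.80 / 4.530e+05 = 8.388e-06 m/day.
In each layer the seepage velocity is v_i = q/n_i, so the layer transit time is t_i = b_i·n_i / q:
  layer 1 (coarse sand): t_1 = 5.64 × 0.30 / 8.388e-06 = 2.017e+05 d
  layer 2 (clay): t_2 = 4.34 × 0.01 / 8.388e-06 = 5174 d
Total t = Σ t_i = 2.069e+05 days = 566.4 years.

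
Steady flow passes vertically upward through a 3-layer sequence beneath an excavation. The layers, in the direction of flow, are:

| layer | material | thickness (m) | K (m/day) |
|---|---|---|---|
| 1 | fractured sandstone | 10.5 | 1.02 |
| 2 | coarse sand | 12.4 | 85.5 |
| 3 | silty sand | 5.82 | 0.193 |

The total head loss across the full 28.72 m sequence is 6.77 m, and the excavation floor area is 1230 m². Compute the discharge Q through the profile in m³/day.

205

Flow is perpendicular to layering, so the layers act in series and the equivalent K is the thickness-weighted harmonic mean.
Total thickness L = 10.5 + 12.4 + 5.82 = 28.72 m.
Σ(b_i/K_i) = 10.5/1.02 + 12.4/85.5 + 5.82/0.193 = 40.59 d.
K_eq = L / Σ(b_i/K_i) = 28.72 / 40.59 = 0.7075 m/day.
Q = K_eq · A · (Δh/L) = 0.7075 × 1230 × (6.77/28.72) = 205.1 m³/day.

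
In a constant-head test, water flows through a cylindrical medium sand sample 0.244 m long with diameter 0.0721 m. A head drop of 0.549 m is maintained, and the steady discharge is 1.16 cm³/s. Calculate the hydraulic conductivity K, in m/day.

Cross-sectional area A = π·(d/2)² = π × (0.0721/2)² = 0.004083 m².
Convert discharge: 1.16 cm³/s = 1.160e-06 m³/s.
Darcy's law rearranged: K = Q·L / (A·Δh) = 1.160e-06 × 0.244 / (0.004083 × 0.549) = 0.0001263 m/s = 10.91 m/day.

10.9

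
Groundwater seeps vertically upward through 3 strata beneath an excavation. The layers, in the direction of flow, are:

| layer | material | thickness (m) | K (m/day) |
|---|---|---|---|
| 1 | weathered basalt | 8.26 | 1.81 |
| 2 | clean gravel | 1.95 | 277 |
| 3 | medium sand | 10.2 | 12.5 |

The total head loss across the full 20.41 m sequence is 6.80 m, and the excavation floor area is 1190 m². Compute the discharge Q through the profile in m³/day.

Flow is perpendicular to layering, so the layers act in series and the equivalent K is the thickness-weighted harmonic mean.
Total thickness L = 8.26 + 1.95 + 10.2 = 20.41 m.
Σ(b_i/K_i) = 8.26/1.81 + 1.95/277 + 10.2/12.5 = 5.387 d.
K_eq = L / Σ(b_i/K_i) = 20.41 / 5.387 = 3.789 m/day.
Q = K_eq · A · (Δh/L) = 3.789 × 1190 × (6.80/20.41) = 1502 m³/day.

1500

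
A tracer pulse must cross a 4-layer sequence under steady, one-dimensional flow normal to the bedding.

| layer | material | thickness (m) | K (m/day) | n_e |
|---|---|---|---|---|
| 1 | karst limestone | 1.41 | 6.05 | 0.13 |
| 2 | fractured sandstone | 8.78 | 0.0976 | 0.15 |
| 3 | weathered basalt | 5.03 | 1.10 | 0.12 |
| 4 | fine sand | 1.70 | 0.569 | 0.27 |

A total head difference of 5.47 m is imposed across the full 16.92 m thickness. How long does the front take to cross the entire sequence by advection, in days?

45.8

With flow normal to the layers, continuity requires the same specific discharge q through every layer.
Σ(b_i/K_i) = 1.41/6.05 + 8.78/0.0976 + 5.03/1.10 + 1.70/0.569 = 97.75 d.
q = Δh / Σ(b_i/K_i) = 5.47 / 97.75 = 0.05596 m/day.
In each layer the seepage velocity is v_i = q/n_i, so the layer transit time is t_i = b_i·n_i / q:
  layer 1 (karst limestone): t_1 = 1.41 × 0.13 / 0.05596 = 3.276 d
  layer 2 (fractured sandstone): t_2 = 8.78 × 0.15 / 0.05596 = 23.54 d
  layer 3 (weathered basalt): t_3 = 5.03 × 0.12 / 0.05596 = 10.79 d
  layer 4 (fine sand): t_4 = 1.70 × 0.27 / 0.05596 = 8.203 d
Total t = Σ t_i = 45.80 days.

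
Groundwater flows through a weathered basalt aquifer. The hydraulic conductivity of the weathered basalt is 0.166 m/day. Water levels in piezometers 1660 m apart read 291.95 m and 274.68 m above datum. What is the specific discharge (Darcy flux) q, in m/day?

Hydraulic gradient i = (291.95 − 274.68) / 1660 = 17.27 / 1660 = 0.01040.
Specific discharge q = K · i = 0.1660 × 0.01040 = 0.001727 m/day.

0.00173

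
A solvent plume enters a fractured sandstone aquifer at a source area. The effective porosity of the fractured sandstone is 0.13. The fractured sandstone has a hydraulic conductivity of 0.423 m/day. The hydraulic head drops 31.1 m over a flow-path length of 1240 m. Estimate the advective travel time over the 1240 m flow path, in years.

Hydraulic gradient i = Δh / L = 31.1 / 1240 = 0.02508.
Darcy flux q = K · i = 0.4230 × 0.02508 = 0.01061 m/day.
Seepage velocity v = q / n_e = 0.01061 / 0.13 = 0.08161 m/day.
Travel time t = L / v = 1240 / 0.08161 = 15194 days = 41.60 years.

41.6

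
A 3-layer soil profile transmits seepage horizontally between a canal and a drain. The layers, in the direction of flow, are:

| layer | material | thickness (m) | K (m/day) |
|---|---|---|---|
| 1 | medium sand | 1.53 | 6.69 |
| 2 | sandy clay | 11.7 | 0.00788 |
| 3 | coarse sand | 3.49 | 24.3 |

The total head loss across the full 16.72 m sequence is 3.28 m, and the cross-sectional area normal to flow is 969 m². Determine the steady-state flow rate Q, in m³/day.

Flow is perpendicular to layering, so the layers act in series and the equivalent K is the thickness-weighted harmonic mean.
Total thickness L = 1.53 + 11.7 + 3.49 = 16.72 m.
Σ(b_i/K_i) = 1.53/6.69 + 11.7/0.00788 + 3.49/24.3 = 1485 d.
K_eq = L / Σ(b_i/K_i) = 16.72 / 1485 = 0.01126 m/day.
Q = K_eq · A · (Δh/L) = 0.01126 × 969 × (3.28/16.72) = 2.140 m³/day.

2.14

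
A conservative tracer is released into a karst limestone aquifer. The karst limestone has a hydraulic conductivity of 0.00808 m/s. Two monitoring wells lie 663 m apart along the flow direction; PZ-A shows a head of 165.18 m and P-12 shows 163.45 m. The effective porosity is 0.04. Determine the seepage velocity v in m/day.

Convert K: 0.00808 m/s × 86400 = 698.1 m/day.
Hydraulic gradient i = (165.18 − 163.45) / 663 = 1.73 / 663 = 0.002609.
Darcy flux q = K · i = 698.1 × 0.002609 = 1.822 m/day.
Seepage velocity v = q / n_e = 1.822 / 0.04 = 45.54 m/day.

45.5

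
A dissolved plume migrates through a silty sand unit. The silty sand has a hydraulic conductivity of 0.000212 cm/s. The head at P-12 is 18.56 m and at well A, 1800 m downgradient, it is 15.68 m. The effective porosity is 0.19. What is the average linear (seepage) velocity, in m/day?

0.00154

Convert K: 0.000212 cm/s × 864 = 0.1832 m/day.
Hydraulic gradient i = (18.56 − 15.68) / 1800 = 2.88 / 1800 = 0.001600.
Darcy flux q = K · i = 0.1832 × 0.001600 = 0.0002931 m/day.
Seepage velocity v = q / n_e = 0.0002931 / 0.19 = 0.001542 m/day.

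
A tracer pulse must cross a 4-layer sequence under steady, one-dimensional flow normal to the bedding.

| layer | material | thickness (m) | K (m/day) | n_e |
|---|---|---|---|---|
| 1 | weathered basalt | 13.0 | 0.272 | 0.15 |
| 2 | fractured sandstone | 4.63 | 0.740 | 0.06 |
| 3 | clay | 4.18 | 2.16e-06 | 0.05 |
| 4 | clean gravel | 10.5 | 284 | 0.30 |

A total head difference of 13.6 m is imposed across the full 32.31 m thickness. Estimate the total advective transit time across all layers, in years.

2180

With flow normal to the layers, continuity requires the same specific discharge q through every layer.
Σ(b_i/K_i) = 13.0/0.272 + 4.63/0.740 + 4.18/2.16e-06 + 10.5/284 = 1.935e+06 d.
q = Δh / Σ(b_i/K_i) = 13.6 / 1.935e+06 = 7.028e-06 m/day.
In each layer the seepage velocity is v_i = q/n_i, so the layer transit time is t_i = b_i·n_i / q:
  layer 1 (weathered basalt): t_1 = 13.0 × 0.15 / 7.028e-06 = 2.775e+05 d
  layer 2 (fractured sandstone): t_2 = 4.63 × 0.06 / 7.028e-06 = 39530 d
  layer 3 (clay): t_3 = 4.18 × 0.05 / 7.028e-06 = 29740 d
  layer 4 (clean gravel): t_4 = 10.5 × 0.30 / 7.028e-06 = 4.482e+05 d
Total t = Σ t_i = 7.950e+05 days = 2177 years.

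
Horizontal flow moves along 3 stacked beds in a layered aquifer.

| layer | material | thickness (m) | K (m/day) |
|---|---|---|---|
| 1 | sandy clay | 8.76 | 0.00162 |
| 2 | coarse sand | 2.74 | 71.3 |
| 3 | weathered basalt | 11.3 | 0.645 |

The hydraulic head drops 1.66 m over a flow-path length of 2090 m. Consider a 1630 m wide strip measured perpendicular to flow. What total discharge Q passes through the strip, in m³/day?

262

Flow is parallel to layering, so each bed carries its own Darcy discharge and the transmissivities add.
Σ(K_i·b_i) = 0.00162×8.76 + 71.3×2.74 + 0.645×11.3 = 202.7 m²/day.
Hydraulic gradient i = Δh / L = 1.66 / 2090 = 0.0007943.
Q = Σ(K_i·b_i) · W · i = 202.7 × 1630 × 0.0007943 = 262.4 m³/day.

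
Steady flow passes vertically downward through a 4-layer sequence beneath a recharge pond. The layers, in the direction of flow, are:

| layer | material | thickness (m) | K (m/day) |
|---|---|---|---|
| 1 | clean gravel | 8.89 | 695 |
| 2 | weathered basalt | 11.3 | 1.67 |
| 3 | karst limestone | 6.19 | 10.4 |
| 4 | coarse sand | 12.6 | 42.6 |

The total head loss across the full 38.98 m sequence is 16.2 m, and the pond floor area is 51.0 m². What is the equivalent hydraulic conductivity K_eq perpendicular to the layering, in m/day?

5.08

Flow is perpendicular to layering, so the layers act in series and the equivalent K is the thickness-weighted harmonic mean.
Total thickness L = 8.89 + 11.3 + 6.19 + 12.6 = 38.98 m.
Σ(b_i/K_i) = 8.89/695 + 11.3/1.67 + 6.19/10.4 + 12.6/42.6 = 7.670 d.
K_eq = L / Σ(b_i/K_i) = 38.98 / 7.670 = 5.082 m/day.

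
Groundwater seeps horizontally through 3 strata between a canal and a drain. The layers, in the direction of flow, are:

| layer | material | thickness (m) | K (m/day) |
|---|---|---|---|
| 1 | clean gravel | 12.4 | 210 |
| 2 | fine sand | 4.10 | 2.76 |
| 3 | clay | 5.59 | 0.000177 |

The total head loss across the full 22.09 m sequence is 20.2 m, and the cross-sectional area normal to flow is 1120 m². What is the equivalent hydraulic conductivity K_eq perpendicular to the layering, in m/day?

0.000699

Flow is perpendicular to layering, so the layers act in series and the equivalent K is the thickness-weighted harmonic mean.
Total thickness L = 12.4 + 4.10 + 5.59 = 22.09 m.
Σ(b_i/K_i) = 12.4/210 + 4.10/2.76 + 5.59/0.000177 = 31583 d.
K_eq = L / Σ(b_i/K_i) = 22.09 / 31583 = 0.0006994 m/day.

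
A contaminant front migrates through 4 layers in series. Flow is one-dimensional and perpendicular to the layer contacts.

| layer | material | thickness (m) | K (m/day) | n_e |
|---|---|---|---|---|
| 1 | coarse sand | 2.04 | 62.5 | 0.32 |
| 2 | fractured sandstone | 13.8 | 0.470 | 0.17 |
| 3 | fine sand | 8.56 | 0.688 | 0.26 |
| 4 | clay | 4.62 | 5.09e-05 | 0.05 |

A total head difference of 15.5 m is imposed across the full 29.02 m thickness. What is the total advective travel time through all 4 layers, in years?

87.5

With flow normal to the layers, continuity requires the same specific discharge q through every layer.
Σ(b_i/K_i) = 2.04/62.5 + 13.8/0.470 + 8.56/0.688 + 4.62/5.09e-05 = 90808 d.
q = Δh / Σ(b_i/K_i) = 15.5 / 90808 = 0.0001707 m/day.
In each layer the seepage velocity is v_i = q/n_i, so the layer transit time is t_i = b_i·n_i / q:
  layer 1 (coarse sand): t_1 = 2.04 × 0.32 / 0.0001707 = 3824 d
  layer 2 (fractured sandstone): t_2 = 13.8 × 0.17 / 0.0001707 = 13744 d
  layer 3 (fine sand): t_3 = 8.56 × 0.26 / 0.0001707 = 13039 d
  layer 4 (clay): t_4 = 4.62 × 0.05 / 0.0001707 = 1353 d
Total t = Σ t_i = 31961 days = 87.50 years.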